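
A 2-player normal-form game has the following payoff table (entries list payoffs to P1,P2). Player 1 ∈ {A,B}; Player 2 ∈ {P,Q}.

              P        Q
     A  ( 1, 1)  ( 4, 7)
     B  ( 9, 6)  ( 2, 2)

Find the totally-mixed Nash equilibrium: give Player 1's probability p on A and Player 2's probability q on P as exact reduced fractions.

P1 indiff ⇒ q·1+(1-q)·4 = q·9+(1-q)·2 ⇒ q(-8) = (1-q)(-2) ⇒ q = 1/5
P2 indiff ⇒ p·1+(1-p)·6 = p·7+(1-p)·2 ⇒ p(-6) = (1-p)(-4) ⇒ p = 2/5

P1 mixes 2/5 on A; P2 mixes 1/5 on P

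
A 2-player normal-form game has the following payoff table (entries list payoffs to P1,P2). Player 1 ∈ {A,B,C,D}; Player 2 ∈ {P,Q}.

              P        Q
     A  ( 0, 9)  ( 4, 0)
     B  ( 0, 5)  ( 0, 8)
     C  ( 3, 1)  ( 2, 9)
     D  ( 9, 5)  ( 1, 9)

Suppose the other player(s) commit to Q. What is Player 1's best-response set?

u_1(A vs Q) = 4
u_1(B vs Q) = 0
u_1(C vs Q) = 2
u_1(D vs Q) = 1
max payoff 4 at {A}

argmax u_1 = {A}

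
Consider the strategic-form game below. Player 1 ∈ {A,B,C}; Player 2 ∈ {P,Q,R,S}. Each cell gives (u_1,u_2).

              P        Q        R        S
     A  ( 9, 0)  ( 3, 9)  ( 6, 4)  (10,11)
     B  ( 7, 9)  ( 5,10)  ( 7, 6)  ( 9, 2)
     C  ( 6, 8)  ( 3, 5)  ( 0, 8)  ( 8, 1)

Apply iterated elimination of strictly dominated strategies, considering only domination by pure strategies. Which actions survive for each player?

IESDS → P1:{A,B} P2:{Q,S}

P1 drop C (B beats it: P:7>6 Q:5>3 R:7>0 S:9>8)
P2 drop P (Q beats it: A:9>0 B:10>9)
P2 drop R (Q beats it: A:9>4 B:10>6)
P1→{A,B} P2→{Q,S}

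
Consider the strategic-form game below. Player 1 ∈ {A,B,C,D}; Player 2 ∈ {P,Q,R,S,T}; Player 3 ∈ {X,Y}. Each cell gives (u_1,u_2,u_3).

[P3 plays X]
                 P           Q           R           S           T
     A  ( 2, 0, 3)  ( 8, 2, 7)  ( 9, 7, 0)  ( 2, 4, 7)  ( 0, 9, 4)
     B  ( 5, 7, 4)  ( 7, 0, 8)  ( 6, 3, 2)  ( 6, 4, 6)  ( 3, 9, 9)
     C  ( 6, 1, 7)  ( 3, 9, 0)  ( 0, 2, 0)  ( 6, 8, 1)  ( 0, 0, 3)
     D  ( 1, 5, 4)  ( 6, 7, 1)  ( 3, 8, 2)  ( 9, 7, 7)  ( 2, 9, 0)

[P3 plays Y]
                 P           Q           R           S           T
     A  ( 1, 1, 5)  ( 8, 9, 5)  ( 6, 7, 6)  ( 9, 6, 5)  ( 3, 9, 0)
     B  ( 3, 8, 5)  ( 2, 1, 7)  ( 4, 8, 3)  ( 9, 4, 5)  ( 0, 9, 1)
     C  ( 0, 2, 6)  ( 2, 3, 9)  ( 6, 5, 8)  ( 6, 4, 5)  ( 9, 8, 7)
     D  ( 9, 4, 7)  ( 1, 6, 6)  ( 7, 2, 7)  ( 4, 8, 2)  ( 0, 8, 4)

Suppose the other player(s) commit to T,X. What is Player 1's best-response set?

u_1(A vs T,X) = 0
u_1(B vs T,X) = 3
u_1(C vs T,X) = 0
u_1(D vs T,X) = 2
max payoff 3 at {B}

P1 best: {B}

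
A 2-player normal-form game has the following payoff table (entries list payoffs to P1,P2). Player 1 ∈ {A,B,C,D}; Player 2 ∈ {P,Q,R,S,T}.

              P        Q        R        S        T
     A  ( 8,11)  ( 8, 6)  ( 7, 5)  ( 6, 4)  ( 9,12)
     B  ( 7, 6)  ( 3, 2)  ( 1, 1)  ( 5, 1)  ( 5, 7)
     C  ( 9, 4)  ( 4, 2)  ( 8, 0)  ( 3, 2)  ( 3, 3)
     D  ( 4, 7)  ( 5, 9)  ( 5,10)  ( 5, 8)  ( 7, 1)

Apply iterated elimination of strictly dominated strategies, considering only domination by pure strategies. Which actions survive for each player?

P1 drop B (A beats it: P:8>7 Q:8>3 R:7>1 S:6>5 T:9>5)
P1 drop D (A beats it: P:8>4 Q:8>5 R:7>5 S:6>5 T:9>7)
P2 drop Q (P beats it: A:11>6 C:4>2)
P2 drop R (P beats it: A:11>5 C:4>0)
P2 drop S (P beats it: A:11>4 C:4>2)
P1→{A,C} P2→{P,T}

Survivors P1:{A,C} P2:{P,T}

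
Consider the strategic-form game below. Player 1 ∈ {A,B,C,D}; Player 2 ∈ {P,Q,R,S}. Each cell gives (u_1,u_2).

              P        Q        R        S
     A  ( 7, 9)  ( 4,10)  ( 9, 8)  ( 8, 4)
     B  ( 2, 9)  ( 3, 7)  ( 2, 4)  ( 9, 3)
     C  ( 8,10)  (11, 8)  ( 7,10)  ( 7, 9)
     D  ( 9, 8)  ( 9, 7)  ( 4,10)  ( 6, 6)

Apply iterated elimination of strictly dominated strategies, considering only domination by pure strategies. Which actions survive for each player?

P2 drop S (P beats it: A:9>4 B:9>3 C:10>9 D:8>6)
P1 drop B (A beats it: P:7>2 Q:4>3 R:9>2)
P1→{A,C,D} P2→{P,Q,R}

Survivors P1:{A,C,D} P2:{P,Q,R}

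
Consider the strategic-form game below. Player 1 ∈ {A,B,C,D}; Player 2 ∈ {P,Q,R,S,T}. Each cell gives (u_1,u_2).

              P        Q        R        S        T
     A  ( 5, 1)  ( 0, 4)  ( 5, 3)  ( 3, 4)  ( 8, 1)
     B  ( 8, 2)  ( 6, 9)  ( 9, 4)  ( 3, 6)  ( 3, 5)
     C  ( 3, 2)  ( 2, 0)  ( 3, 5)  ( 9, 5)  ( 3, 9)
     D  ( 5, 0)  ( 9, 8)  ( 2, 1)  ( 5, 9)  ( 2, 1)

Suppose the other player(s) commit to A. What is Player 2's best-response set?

BR_2 = {Q,S}

u_2(P vs A) = 1
u_2(Q vs A) = 4
u_2(R vs A) = 3
u_2(S vs A) = 4
u_2(T vs A) = 1
max payoff 4 at {Q,S}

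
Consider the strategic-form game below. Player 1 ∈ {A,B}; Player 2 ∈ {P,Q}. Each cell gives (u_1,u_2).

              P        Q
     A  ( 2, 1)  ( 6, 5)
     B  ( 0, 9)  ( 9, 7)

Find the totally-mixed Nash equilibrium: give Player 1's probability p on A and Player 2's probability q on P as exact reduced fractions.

P1 indiff ⇒ q·2+(1-q)·6 = q·0+(1-q)·9 ⇒ q(2) = (1-q)(3) ⇒ q = 3/5
P2 indiff ⇒ p·1+(1-p)·9 = p·5+(1-p)·7 ⇒ p(-4) = (1-p)(-2) ⇒ p = 1/3

P1 mixes 1/3 on A; P2 mixes 3/5 on P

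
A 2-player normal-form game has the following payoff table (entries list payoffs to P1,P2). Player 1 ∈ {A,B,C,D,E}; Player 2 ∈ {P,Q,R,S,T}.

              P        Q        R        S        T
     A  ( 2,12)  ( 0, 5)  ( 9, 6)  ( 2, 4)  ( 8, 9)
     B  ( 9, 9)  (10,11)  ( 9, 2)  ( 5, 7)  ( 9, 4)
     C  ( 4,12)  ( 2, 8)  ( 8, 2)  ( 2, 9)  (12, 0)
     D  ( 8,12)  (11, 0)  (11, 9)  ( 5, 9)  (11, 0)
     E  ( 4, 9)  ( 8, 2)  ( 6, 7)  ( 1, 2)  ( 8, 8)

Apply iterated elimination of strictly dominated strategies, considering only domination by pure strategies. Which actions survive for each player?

Survivors P1:{B,D} P2:{P,Q}

P1 drop A (D beats it: P:8>2 Q:11>0 R:11>9 S:5>2 T:11>8)
P1 drop E (B beats it: P:9>4 Q:10>8 R:9>6 S:5>1 T:9>8)
P2 drop R (P beats it: B:9>2 C:12>2 D:12>9)
P2 drop S (P beats it: B:9>7 C:12>9 D:12>9)
P2 drop T (P beats it: B:9>4 C:12>0 D:12>0)
P1 drop C (B beats it: P:9>4 Q:10>2)
P1→{B,D} P2→{P,Q}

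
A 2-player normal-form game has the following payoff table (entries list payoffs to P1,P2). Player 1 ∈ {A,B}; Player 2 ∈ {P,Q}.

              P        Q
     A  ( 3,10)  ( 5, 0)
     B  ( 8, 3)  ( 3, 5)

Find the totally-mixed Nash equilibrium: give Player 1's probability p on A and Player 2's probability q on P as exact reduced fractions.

P1 indiff ⇒ q·3+(1-q)·5 = q·8+(1-q)·3 ⇒ q(-5) = (1-q)(-2) ⇒ q = 2/7
P2 indiff ⇒ p·10+(1-p)·3 = p·0+(1-p)·5 ⇒ p(10) = (1-p)(2) ⇒ p = 1/6

p=1/6, q=2/7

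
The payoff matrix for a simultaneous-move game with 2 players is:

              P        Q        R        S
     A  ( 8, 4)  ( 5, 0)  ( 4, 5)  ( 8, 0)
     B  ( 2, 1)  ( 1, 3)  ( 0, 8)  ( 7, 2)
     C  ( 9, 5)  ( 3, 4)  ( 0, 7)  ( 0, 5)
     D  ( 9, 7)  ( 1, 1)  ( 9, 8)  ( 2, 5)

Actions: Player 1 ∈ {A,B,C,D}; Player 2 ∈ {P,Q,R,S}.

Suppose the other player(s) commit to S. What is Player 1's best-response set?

u_1(A vs S) = 8
u_1(B vs S) = 7
u_1(C vs S) = 0
u_1(D vs S) = 2
max payoff 8 at {A}

BR_1 = {A}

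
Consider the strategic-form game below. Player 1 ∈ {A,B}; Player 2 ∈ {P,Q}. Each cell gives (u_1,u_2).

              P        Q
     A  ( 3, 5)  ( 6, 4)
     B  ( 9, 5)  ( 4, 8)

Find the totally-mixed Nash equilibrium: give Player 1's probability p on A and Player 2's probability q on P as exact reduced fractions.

P1 mixes 3/4 on A; P2 mixes 1/4 on P

P1 indiff ⇒ q·3+(1-q)·6 = q·9+(1-q)·4 ⇒ q(-6) = (1-q)(-2) ⇒ q = 1/4
P2 indiff ⇒ p·5+(1-p)·5 = p·4+(1-p)·8 ⇒ p(1) = (1-p)(3) ⇒ p = 3/4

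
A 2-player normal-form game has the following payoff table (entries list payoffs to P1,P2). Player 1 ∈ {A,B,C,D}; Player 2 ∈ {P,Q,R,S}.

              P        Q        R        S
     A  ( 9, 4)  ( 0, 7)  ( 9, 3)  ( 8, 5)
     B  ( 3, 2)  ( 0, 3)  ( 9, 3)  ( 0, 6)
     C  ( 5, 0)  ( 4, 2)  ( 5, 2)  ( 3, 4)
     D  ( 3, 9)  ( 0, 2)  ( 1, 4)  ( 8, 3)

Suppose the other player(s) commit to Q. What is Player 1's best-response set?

u_1(A vs Q) = 0
u_1(B vs Q) = 0
u_1(C vs Q) = 4
u_1(D vs Q) = 0
max payoff 4 at {C}

P1 best: {C}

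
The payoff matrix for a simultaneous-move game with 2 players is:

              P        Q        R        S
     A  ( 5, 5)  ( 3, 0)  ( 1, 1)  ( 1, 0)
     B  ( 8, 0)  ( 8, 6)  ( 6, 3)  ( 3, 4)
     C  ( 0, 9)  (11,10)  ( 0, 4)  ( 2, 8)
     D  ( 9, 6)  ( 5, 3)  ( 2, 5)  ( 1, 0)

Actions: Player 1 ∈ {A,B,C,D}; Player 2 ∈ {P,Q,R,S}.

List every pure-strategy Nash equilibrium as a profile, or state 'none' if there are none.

Nash profiles: (C,Q), (D,P)

(A,P): not NE [P1→D gives 9>5]
(A,Q): not NE [P1→C gives 11>3; P2→P gives 5>0]
(A,R): not NE [P1→B gives 6>1; P2→P gives 5>1]
(A,S): not NE [P1→B gives 3>1; P2→P gives 5>0]
(B,P): not NE [P1→D gives 9>8; P2→Q gives 6>0]
(B,Q): not NE [P1→C gives 11>8]
(B,R): not NE [P2→Q gives 6>3]
(B,S): not NE [P2→Q gives 6>4]
(C,P): not NE [P1→D gives 9>0; P2→Q gives 10>9]
(C,Q): NE
(C,R): not NE [P1→B gives 6>0; P2→Q gives 10>4]
(C,S): not NE [P1→B gives 3>2; P2→Q gives 10>8]
(D,P): NE
(D,Q): not NE [P1→C gives 11>5; P2→P gives 6>3]
(D,R): not NE [P1→B gives 6>2; P2→P gives 6>5]
(D,S): not NE [P1→B gives 3>1; P2→P gives 6>0]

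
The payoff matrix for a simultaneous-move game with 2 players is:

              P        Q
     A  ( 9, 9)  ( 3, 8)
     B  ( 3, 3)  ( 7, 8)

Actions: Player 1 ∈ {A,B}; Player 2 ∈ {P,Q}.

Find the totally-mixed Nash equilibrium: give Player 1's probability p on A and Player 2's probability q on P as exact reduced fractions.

P1 indiff ⇒ q·9+(1-q)·3 = q·3+(1-q)·7 ⇒ q(6) = (1-q)(4) ⇒ q = 2/5
P2 indiff ⇒ p·9+(1-p)·3 = p·8+(1-p)·8 ⇒ p(1) = (1-p)(5) ⇒ p = 5/6

P1 mixes 5/6 on A; P2 mixes 2/5 on P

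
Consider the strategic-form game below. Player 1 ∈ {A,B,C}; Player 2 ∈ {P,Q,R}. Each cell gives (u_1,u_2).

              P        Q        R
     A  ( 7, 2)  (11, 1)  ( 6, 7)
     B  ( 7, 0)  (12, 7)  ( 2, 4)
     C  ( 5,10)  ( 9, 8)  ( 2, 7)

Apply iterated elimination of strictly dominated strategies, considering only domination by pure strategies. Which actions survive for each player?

P1 drop C (A beats it: P:7>5 Q:11>9 R:6>2)
P2 drop P (R beats it: A:7>2 B:4>0)
P1→{A,B} P2→{Q,R}

IESDS → P1:{A,B} P2:{Q,R}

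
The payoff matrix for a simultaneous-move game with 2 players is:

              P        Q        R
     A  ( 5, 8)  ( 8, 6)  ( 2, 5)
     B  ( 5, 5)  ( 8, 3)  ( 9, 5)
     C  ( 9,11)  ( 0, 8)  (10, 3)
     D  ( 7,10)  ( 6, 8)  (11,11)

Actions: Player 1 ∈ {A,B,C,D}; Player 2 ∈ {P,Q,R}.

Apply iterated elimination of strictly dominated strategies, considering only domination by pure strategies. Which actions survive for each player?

P2 drop Q (P beats it: A:8>6 B:5>3 C:11>8 D:10>8)
P1 drop A (C beats it: P:9>5 R:10>2)
P1 drop B (C beats it: P:9>5 R:10>9)
P1→{C,D} P2→{P,R}

Remaining: P1:{C,D} P2:{P,R}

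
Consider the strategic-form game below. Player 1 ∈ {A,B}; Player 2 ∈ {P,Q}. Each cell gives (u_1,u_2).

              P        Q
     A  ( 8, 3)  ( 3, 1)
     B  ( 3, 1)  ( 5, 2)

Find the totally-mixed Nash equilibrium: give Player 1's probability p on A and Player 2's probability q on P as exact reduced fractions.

P1 indiff ⇒ q·8+(1-q)·3 = q·3+(1-q)·5 ⇒ q(5) = (1-q)(2) ⇒ q = 2/7
P2 indiff ⇒ p·3+(1-p)·1 = p·1+(1-p)·2 ⇒ p(2) = (1-p)(1) ⇒ p = 1/3

P1 mixes 1/3 on A; P2 mixes 2/7 on P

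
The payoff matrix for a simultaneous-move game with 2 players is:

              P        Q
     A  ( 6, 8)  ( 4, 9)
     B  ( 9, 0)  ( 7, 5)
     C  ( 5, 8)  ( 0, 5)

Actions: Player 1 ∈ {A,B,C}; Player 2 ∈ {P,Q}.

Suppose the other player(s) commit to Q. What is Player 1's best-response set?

u_1(A vs Q) = 4
u_1(B vs Q) = 7
u_1(C vs Q) = 0
max payoff 7 at {B}

BR_1 = {B}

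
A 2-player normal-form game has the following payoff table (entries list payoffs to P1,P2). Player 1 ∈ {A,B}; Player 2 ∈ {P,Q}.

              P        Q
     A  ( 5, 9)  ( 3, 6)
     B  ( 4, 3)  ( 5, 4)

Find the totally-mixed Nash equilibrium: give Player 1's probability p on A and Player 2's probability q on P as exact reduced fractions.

P1 mixes 1/4 on A; P2 mixes 2/3 on P

P1 indiff ⇒ q·5+(1-q)·3 = q·4+(1-q)·5 ⇒ q(1) = (1-q)(2) ⇒ q = 2/3
P2 indiff ⇒ p·9+(1-p)·3 = p·6+(1-p)·4 ⇒ p(3) = (1-p)(1) ⇒ p = 1/4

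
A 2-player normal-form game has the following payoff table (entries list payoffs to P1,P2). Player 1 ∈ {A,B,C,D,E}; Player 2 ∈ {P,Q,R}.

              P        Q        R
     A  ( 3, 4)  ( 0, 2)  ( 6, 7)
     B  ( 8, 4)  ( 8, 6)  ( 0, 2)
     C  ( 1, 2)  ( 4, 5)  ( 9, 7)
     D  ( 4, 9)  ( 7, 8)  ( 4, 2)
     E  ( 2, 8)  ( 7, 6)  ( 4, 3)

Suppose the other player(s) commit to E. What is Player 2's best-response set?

argmax u_2 = {P}

u_2(P vs E) = 8
u_2(Q vs E) = 6
u_2(R vs E) = 3
max payoff 8 at {P}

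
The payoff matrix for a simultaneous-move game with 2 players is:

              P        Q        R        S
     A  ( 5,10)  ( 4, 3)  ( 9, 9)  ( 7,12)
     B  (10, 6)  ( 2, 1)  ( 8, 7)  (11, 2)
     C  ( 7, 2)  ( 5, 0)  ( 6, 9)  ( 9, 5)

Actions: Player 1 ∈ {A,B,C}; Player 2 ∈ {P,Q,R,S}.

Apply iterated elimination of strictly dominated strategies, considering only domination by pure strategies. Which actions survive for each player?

IESDS → P1:{A,B} P2:{P,R,S}

P2 drop Q (P beats it: A:10>3 B:6>1 C:2>0)
P1 drop C (B beats it: P:10>7 R:8>6 S:11>9)
P1→{A,B} P2→{P,R,S}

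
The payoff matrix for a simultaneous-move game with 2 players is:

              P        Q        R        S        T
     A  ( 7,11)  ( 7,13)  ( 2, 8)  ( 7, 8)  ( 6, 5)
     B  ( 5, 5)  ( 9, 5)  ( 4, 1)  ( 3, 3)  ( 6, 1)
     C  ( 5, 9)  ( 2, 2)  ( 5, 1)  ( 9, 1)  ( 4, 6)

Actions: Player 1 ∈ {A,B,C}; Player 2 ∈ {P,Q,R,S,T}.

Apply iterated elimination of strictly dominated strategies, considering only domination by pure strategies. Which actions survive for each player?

P2 drop R (P beats it: A:11>8 B:5>1 C:9>1)
P2 drop S (P beats it: A:11>8 B:5>3 C:9>1)
P1 drop C (A beats it: P:7>5 Q:7>2 T:6>4)
P2 drop T (P beats it: A:11>5 B:5>1)
P1→{A,B} P2→{P,Q}

Survivors P1:{A,B} P2:{P,Q}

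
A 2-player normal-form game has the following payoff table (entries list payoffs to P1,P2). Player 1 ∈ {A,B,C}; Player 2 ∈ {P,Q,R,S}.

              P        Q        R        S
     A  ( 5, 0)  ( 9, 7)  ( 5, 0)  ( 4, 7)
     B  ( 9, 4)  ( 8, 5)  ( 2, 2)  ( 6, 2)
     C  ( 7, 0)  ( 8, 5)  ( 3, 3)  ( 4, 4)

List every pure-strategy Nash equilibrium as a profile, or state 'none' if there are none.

Nash profiles: (A,Q)

(A,P): not NE [P1→B gives 9>5; P2→S gives 7>0]
(A,Q): NE
(A,R): not NE [P2→S gives 7>0]
(A,S): not NE [P1→B gives 6>4]
(B,P): not NE [P2→Q gives 5>4]
(B,Q): not NE [P1→A gives 9>8]
(B,R): not NE [P1→A gives 5>2; P2→Q gives 5>2]
(B,S): not NE [P2→Q gives 5>2]
(C,P): not NE [P1→B gives 9>7; P2→Q gives 5>0]
(C,Q): not NE [P1→A gives 9>8]
(C,R): not NE [P1→A gives 5>3; P2→Q gives 5>3]
(C,S): not NE [P1→B gives 6>4; P2→Q gives 5>4]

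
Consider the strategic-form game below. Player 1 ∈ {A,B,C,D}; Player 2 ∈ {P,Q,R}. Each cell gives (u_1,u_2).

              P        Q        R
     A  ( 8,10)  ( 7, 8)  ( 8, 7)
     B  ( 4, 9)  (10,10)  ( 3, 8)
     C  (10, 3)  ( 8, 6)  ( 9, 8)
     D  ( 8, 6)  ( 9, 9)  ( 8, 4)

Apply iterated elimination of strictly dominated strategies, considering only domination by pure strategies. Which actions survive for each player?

Remaining: P1:{B,C,D} P2:{Q,R}

P1 drop A (C beats it: P:10>8 Q:8>7 R:9>8)
P2 drop P (Q beats it: B:10>9 C:6>3 D:9>6)
P1→{B,C,D} P2→{Q,R}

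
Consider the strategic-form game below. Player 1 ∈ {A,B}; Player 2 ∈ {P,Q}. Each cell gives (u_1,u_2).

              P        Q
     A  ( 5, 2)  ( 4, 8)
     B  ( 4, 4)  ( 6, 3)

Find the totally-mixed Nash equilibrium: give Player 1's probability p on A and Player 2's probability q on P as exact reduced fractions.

(p,q) = (1/7, 2/3)

P1 indiff ⇒ q·5+(1-q)·4 = q·4+(1-q)·6 ⇒ q(1) = (1-q)(2) ⇒ q = 2/3
P2 indiff ⇒ p·2+(1-p)·4 = p·8+(1-p)·3 ⇒ p(-6) = (1-p)(-1) ⇒ p = 1/7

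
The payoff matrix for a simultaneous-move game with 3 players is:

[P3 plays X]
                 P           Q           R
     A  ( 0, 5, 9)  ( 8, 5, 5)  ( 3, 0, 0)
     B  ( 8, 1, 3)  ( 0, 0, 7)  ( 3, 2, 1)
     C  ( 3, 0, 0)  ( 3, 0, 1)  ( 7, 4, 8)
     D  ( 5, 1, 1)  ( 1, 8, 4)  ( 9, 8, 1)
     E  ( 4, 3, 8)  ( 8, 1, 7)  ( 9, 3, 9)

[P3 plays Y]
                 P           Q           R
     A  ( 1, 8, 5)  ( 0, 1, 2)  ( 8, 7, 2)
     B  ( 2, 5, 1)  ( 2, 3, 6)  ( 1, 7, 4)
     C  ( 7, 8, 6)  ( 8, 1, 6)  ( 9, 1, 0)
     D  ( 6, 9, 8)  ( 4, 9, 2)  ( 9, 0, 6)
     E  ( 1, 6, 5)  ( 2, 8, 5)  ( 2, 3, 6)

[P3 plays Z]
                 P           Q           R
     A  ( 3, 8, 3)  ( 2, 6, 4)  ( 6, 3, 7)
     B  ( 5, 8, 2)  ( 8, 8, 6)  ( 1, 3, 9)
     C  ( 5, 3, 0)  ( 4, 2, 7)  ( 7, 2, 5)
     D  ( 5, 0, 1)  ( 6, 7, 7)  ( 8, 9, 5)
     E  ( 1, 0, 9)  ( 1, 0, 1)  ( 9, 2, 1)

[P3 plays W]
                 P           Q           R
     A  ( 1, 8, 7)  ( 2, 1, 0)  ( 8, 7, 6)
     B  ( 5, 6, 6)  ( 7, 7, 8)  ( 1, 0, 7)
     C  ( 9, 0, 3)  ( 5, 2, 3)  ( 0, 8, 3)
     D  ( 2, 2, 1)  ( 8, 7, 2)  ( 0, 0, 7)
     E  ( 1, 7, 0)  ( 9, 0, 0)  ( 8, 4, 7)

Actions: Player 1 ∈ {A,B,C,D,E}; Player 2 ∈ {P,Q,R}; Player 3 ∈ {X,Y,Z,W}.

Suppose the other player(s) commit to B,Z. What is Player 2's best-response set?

u_2(P vs B,Z) = 8
u_2(Q vs B,Z) = 8
u_2(R vs B,Z) = 3
max payoff 8 at {P,Q}

BR_2 = {P,Q}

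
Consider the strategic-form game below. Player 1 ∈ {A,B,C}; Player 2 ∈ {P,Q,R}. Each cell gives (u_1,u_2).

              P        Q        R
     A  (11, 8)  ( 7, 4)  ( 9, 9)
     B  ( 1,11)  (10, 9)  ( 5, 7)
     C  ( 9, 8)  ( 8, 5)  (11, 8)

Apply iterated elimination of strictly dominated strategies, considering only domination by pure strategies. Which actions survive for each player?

IESDS → P1:{A,C} P2:{P,R}

P2 drop Q (P beats it: A:8>4 B:11>9 C:8>5)
P1 drop B (A beats it: P:11>1 R:9>5)
P1→{A,C} P2→{P,R}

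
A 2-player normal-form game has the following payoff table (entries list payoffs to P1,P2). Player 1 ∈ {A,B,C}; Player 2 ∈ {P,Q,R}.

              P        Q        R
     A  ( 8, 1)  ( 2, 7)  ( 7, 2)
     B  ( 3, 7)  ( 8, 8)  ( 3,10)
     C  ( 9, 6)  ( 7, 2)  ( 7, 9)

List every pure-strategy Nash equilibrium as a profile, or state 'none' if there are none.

(A,P): not NE [P1→C gives 9>8; P2→Q gives 7>1]
(A,Q): not NE [P1→B gives 8>2]
(A,R): not NE [P2→Q gives 7>2]
(B,P): not NE [P1→C gives 9>3; P2→R gives 10>7]
(B,Q): not NE [P2→R gives 10>8]
(B,R): not NE [P1→C gives 7>3]
(C,P): not NE [P2→R gives 9>6]
(C,Q): not NE [P1→B gives 8>7; P2→R gives 9>2]
(C,R): NE

NE set: (C,R)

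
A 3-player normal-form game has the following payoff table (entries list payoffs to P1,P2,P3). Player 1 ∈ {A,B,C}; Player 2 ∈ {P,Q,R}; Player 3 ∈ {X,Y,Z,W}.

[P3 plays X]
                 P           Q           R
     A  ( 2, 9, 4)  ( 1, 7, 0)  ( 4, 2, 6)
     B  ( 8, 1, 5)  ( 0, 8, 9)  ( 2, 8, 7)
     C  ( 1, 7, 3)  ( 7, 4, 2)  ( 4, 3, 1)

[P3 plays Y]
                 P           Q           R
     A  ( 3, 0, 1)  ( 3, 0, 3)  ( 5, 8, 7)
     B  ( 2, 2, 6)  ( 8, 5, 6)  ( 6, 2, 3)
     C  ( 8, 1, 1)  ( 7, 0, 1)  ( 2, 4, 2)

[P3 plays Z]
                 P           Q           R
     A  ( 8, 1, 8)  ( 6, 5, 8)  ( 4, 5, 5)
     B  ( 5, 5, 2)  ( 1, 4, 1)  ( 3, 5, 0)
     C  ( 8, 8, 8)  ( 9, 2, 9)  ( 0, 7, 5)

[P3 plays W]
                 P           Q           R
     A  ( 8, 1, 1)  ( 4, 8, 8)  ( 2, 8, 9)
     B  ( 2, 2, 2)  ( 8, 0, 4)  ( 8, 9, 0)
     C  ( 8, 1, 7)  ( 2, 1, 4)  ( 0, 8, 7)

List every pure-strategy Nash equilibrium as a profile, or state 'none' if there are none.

(A,P,X): not NE [P1→B gives 8>2; P3→Z gives 8>4]
(A,P,Y): not NE [P1→C gives 8>3; P2→R gives 8>0; P3→Z gives 8>1]
(A,P,Z): not NE [P2→R gives 5>1]
(A,P,W): not NE [P2→R gives 8>1; P3→Z gives 8>1]
(A,Q,X): not NE [P1→C gives 7>1; P2→P gives 9>7; P3→W gives 8>0]
(A,Q,Y): not NE [P1→B gives 8>3; P2→R gives 8>0; P3→W gives 8>3]
(A,Q,Z): not NE [P1→C gives 9>6]
(A,Q,W): not NE [P1→B gives 8>4]
(A,R,X): not NE [P2→P gives 9>2; P3→W gives 9>6]
(A,R,Y): not NE [P1→B gives 6>5; P3→W gives 9>7]
(A,R,Z): not NE [P3→W gives 9>5]
(A,R,W): not NE [P1→B gives 8>2]
(B,P,X): not NE [P2→R gives 8>1; P3→Y gives 6>5]
(B,P,Y): not NE [P1→C gives 8>2; P2→Q gives 5>2]
(B,P,Z): not NE [P1→C gives 8>5; P3→Y gives 6>2]
(B,P,W): not NE [P1→C gives 8>2; P2→R gives 9>2; P3→Y gives 6>2]
(B,Q,X): not NE [P1→C gives 7>0]
(B,Q,Y): not NE [P3→X gives 9>6]
(B,Q,Z): not NE [P1→C gives 9>1; P2→R gives 5>4; P3→X gives 9>1]
(B,Q,W): not NE [P2→R gives 9>0; P3→X gives 9>4]
(B,R,X): not NE [P1→C gives 4>2]
(B,R,Y): not NE [P2→Q gives 5>2; P3→X gives 7>3]
(B,R,Z): not NE [P1→A gives 4>3; P3→X gives 7>0]
(B,R,W): not NE [P3→X gives 7>0]
(C,P,X): not NE [P1→B gives 8>1; P3→Z gives 8>3]
(C,P,Y): not NE [P2→R gives 4>1; P3→Z gives 8>1]
(C,P,Z): NE
(C,P,W): not NE [P2→R gives 8>1; P3→Z gives 8>7]
(C,Q,X): not NE [P2→P gives 7>4; P3→Z gives 9>2]
(C,Q,Y): not NE [P1→B gives 8>7; P2→R gives 4>0; P3→Z gives 9>1]
(C,Q,Z): not NE [P2→P gives 8>2]
(C,Q,W): not NE [P1→B gives 8>2; P2→R gives 8>1; P3→Z gives 9>4]
(C,R,X): not NE [P2→P gives 7>3; P3→W gives 7>1]
(C,R,Y): not NE [P1→B gives 6>2; P3→W gives 7>2]
(C,R,Z): not NE [P1→A gives 4>0; P2→P gives 8>7; P3→W gives 7>5]
(C,R,W): not NE [P1→B gives 8>0]

NE set: (C,P,Z)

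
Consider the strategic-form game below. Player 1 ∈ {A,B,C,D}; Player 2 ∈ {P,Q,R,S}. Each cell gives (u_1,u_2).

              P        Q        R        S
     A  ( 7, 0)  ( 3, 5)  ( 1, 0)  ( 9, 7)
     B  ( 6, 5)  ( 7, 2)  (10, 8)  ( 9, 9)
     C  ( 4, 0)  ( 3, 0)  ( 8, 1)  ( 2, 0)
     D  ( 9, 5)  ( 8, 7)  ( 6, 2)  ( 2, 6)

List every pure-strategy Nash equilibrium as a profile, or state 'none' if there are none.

(A,P): not NE [P1→D gives 9>7; P2→S gives 7>0]
(A,Q): not NE [P1→D gives 8>3; P2→S gives 7>5]
(A,R): not NE [P1→B gives 10>1; P2→S gives 7>0]
(A,S): NE
(B,P): not NE [P1→D gives 9>6; P2→S gives 9>5]
(B,Q): not NE [P1→D gives 8>7; P2→S gives 9>2]
(B,R): not NE [P2→S gives 9>8]
(B,S): NE
(C,P): not NE [P1→D gives 9>4; P2→R gives 1>0]
(C,Q): not NE [P1→D gives 8>3; P2→R gives 1>0]
(C,R): not NE [P1→B gives 10>8]
(C,S): not NE [P1→B gives 9>2; P2→R gives 1>0]
(D,P): not NE [P2→Q gives 7>5]
(D,Q): NE
(D,R): not NE [P1→B gives 10>6; P2→Q gives 7>2]
(D,S): not NE [P1→B gives 9>2; P2→Q gives 7>6]

NE set: (A,S), (B,S), (D,Q)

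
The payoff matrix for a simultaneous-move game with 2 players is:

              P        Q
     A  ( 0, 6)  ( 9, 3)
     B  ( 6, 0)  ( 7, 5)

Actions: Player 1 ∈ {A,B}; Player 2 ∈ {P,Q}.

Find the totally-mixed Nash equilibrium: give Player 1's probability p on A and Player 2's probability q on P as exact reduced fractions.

P1 indiff ⇒ q·0+(1-q)·9 = q·6+(1-q)·7 ⇒ q(-6) = (1-q)(-2) ⇒ q = 1/4
P2 indiff ⇒ p·6+(1-p)·0 = p·3+(1-p)·5 ⇒ p(3) = (1-p)(5) ⇒ p = 5/8

(p,q) = (5/8, 1/4)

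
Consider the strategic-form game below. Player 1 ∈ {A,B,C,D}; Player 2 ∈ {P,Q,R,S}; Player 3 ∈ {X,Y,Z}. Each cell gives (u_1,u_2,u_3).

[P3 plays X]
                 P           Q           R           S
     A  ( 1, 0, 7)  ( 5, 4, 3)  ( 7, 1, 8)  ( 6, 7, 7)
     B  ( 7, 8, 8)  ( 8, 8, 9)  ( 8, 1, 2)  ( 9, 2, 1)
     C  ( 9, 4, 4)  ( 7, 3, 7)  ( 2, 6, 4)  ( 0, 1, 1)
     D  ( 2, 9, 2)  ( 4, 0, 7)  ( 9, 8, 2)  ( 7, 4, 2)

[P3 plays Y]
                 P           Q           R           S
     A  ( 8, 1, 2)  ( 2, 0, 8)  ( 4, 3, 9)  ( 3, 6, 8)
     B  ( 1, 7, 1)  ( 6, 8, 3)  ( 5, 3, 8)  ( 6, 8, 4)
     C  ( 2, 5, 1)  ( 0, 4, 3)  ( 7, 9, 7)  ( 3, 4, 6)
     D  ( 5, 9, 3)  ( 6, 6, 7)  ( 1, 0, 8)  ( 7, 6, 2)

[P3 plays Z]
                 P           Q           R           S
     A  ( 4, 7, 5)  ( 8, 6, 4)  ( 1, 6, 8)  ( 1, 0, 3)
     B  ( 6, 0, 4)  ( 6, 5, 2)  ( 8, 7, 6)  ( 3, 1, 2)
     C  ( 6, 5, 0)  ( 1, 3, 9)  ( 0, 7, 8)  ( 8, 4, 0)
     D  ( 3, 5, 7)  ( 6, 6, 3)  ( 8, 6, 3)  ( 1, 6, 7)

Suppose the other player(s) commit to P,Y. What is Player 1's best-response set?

argmax u_1 = {A}

u_1(A vs P,Y) = 8
u_1(B vs P,Y) = 1
u_1(C vs P,Y) = 2
u_1(D vs P,Y) = 5
max payoff 8 at {A}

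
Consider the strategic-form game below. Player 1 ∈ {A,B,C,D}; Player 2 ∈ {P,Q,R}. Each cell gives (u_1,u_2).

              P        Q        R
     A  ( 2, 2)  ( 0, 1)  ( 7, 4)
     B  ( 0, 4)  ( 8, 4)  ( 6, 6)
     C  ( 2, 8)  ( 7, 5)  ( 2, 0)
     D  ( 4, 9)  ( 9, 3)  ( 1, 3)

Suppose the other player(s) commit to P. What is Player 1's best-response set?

argmax u_1 = {D}

u_1(A vs P) = 2
u_1(B vs P) = 0
u_1(C vs P) = 2
u_1(D vs P) = 4
max payoff 4 at {D}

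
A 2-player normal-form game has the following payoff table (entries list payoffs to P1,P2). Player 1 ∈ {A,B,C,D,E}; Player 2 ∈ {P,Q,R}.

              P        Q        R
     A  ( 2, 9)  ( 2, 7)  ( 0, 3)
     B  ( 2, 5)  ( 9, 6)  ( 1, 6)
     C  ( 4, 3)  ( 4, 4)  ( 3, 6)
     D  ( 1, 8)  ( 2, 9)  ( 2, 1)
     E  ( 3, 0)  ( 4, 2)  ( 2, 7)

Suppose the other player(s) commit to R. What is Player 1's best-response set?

u_1(A vs R) = 0
u_1(B vs R) = 1
u_1(C vs R) = 3
u_1(D vs R) = 2
u_1(E vs R) = 2
max payoff 3 at {C}

BR_1 = {C}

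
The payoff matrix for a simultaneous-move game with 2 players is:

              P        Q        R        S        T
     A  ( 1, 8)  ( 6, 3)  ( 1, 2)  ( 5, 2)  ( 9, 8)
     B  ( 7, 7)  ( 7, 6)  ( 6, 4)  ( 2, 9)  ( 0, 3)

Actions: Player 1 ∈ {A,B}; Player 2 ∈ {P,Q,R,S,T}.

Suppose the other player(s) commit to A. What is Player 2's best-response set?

BR_2 = {P,T}

u_2(P vs A) = 8
u_2(Q vs A) = 3
u_2(R vs A) = 2
u_2(S vs A) = 2
u_2(T vs A) = 8
max payoff 8 at {P,T}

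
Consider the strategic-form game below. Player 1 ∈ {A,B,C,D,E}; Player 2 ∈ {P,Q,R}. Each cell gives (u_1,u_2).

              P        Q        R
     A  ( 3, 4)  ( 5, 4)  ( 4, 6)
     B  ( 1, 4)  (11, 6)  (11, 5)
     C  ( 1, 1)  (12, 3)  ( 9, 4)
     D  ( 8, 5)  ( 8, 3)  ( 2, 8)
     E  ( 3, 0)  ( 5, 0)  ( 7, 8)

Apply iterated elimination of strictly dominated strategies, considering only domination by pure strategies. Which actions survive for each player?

P2 drop P (R beats it: A:6>4 B:5>4 C:4>1 D:8>5 E:8>0)
P1 drop A (B beats it: Q:11>5 R:11>4)
P1 drop D (B beats it: Q:11>8 R:11>2)
P1 drop E (B beats it: Q:11>5 R:11>7)
P1→{B,C} P2→{Q,R}

Remaining: P1:{B,C} P2:{Q,R}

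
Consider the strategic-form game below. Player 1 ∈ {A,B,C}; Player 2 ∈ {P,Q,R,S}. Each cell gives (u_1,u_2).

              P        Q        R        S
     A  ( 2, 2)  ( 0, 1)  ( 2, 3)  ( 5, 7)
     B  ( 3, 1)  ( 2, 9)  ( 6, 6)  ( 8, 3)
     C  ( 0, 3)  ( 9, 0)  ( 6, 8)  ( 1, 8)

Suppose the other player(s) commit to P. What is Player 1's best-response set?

u_1(A vs P) = 2
u_1(B vs P) = 3
u_1(C vs P) = 0
max payoff 3 at {B}

BR_1 = {B}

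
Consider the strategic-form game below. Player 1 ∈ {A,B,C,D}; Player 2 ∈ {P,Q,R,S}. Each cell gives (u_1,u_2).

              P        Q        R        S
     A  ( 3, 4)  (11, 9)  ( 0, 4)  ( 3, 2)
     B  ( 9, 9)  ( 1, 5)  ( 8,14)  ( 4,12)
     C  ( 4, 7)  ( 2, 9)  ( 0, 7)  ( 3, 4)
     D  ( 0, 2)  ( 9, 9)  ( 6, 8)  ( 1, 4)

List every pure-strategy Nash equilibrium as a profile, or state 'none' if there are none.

(A,P): not NE [P1→B gives 9>3; P2→Q gives 9>4]
(A,Q): NE
(A,R): not NE [P1→B gives 8>0; P2→Q gives 9>4]
(A,S): not NE [P1→B gives 4>3; P2→Q gives 9>2]
(B,P): not NE [P2→R gives 14>9]
(B,Q): not NE [P1→A gives 11>1; P2→R gives 14>5]
(B,R): NE
(B,S): not NE [P2→R gives 14>12]
(C,P): not NE [P1→B gives 9>4; P2→Q gives 9>7]
(C,Q): not NE [P1→A gives 11>2]
(C,R): not NE [P1→B gives 8>0; P2→Q gives 9>7]
(C,S): not NE [P1→B gives 4>3; P2→Q gives 9>4]
(D,P): not NE [P1→B gives 9>0; P2→Q gives 9>2]
(D,Q): not NE [P1→A gives 11>9]
(D,R): not NE [P1→B gives 8>6; P2→Q gives 9>8]
(D,S): not NE [P1→B gives 4>1; P2→Q gives 9>4]

PSNE = {(A,Q), (B,R)}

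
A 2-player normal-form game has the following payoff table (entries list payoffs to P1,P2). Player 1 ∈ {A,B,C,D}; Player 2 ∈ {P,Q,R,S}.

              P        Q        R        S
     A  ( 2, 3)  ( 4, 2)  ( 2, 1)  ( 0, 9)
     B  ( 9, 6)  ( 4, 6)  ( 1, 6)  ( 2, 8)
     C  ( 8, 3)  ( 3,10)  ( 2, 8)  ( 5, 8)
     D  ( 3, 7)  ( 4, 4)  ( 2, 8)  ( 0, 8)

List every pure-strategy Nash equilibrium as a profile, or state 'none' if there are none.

(A,P): not NE [P1→B gives 9>2; P2→S gives 9>3]
(A,Q): not NE [P2→S gives 9>2]
(A,R): not NE [P2→S gives 9>1]
(A,S): not NE [P1→C gives 5>0]
(B,P): not NE [P2→S gives 8>6]
(B,Q): not NE [P2→S gives 8>6]
(B,R): not NE [P1→D gives 2>1; P2→S gives 8>6]
(B,S): not NE [P1→C gives 5>2]
(C,P): not NE [P1→B gives 9>8; P2→Q gives 10>3]
(C,Q): not NE [P1→D gives 4>3]
(C,R): not NE [P2→Q gives 10>8]
(C,S): not NE [P2→Q gives 10>8]
(D,P): not NE [P1→B gives 9>3; P2→S gives 8>7]
(D,Q): not NE [P2→S gives 8>4]
(D,R): NE
(D,S): not NE [P1→C gives 5>0]

Nash profiles: (D,R)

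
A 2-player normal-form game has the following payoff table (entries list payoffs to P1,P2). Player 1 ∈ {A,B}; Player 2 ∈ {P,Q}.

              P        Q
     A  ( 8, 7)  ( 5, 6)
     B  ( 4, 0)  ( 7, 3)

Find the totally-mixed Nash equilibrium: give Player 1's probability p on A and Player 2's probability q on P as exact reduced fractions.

P1 mixes 3/4 on A; P2 mixes 1/3 on P

P1 indiff ⇒ q·8+(1-q)·5 = q·4+(1-q)·7 ⇒ q(4) = (1-q)(2) ⇒ q = 1/3
P2 indiff ⇒ p·7+(1-p)·0 = p·6+(1-p)·3 ⇒ p(1) = (1-p)(3) ⇒ p = 3/4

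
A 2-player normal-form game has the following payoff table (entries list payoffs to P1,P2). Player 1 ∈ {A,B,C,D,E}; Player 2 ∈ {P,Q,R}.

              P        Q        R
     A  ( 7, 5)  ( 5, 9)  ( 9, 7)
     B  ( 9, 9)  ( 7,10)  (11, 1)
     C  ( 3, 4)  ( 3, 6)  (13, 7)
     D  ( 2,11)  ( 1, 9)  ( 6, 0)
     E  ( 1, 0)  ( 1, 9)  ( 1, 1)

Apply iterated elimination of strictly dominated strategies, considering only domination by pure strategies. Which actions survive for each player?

P1 drop A (B beats it: P:9>7 Q:7>5 R:11>9)
P1 drop D (B beats it: P:9>2 Q:7>1 R:11>6)
P1 drop E (B beats it: P:9>1 Q:7>1 R:11>1)
P2 drop P (Q beats it: B:10>9 C:6>4)
P1→{B,C} P2→{Q,R}

IESDS → P1:{B,C} P2:{Q,R}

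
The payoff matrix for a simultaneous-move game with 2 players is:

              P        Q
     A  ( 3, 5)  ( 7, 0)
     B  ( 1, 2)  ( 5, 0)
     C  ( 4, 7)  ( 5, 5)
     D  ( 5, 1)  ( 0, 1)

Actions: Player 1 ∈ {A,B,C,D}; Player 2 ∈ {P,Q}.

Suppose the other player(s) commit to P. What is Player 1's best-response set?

u_1(A vs P) = 3
u_1(B vs P) = 1
u_1(C vs P) = 4
u_1(D vs P) = 5
max payoff 5 at {D}

BR_1 = {D}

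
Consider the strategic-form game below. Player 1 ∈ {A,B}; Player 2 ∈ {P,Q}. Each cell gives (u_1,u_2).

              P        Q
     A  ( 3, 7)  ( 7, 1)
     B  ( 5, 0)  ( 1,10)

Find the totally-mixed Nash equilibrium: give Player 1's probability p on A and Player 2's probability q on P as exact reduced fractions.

P1 indiff ⇒ q·3+(1-q)·7 = q·5+(1-q)·1 ⇒ q(-2) = (1-q)(-6) ⇒ q = 3/4
P2 indiff ⇒ p·7+(1-p)·0 = p·1+(1-p)·10 ⇒ p(6) = (1-p)(10) ⇒ p = 5/8

(p,q) = (5/8, 3/4)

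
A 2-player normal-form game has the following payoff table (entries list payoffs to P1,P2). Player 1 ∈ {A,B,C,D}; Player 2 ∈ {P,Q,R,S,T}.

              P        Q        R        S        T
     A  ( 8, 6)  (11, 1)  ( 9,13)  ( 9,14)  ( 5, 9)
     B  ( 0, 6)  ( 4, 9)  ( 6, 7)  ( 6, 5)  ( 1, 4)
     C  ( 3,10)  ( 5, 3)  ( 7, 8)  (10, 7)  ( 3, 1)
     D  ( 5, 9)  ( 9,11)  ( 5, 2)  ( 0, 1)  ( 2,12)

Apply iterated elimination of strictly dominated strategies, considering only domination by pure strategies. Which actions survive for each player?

Remaining: P1:{A,C} P2:{P,R,S}

P1 drop B (A beats it: P:8>0 Q:11>4 R:9>6 S:9>6 T:5>1)
P1 drop D (A beats it: P:8>5 Q:11>9 R:9>5 S:9>0 T:5>2)
P2 drop Q (P beats it: A:6>1 C:10>3)
P2 drop T (R beats it: A:13>9 C:8>1)
P1→{A,C} P2→{P,R,S}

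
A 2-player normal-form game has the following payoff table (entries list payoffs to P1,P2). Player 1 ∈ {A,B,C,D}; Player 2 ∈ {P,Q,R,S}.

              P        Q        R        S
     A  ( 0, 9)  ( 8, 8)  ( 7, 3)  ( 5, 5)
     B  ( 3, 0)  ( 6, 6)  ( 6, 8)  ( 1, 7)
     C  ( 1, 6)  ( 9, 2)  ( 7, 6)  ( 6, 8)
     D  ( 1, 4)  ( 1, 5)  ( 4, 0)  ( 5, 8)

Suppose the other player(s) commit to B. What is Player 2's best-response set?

P2 best: {R}

u_2(P vs B) = 0
u_2(Q vs B) = 6
u_2(R vs B) = 8
u_2(S vs B) = 7
max payoff 8 at {R}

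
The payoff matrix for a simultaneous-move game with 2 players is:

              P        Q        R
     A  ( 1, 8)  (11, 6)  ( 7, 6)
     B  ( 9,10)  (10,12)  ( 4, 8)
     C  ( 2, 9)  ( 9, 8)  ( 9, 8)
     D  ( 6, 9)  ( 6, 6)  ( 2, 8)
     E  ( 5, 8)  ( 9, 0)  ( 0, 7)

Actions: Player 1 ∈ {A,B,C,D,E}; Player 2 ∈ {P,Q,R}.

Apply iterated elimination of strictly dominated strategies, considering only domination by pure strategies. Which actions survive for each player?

P1 drop D (B beats it: P:9>6 Q:10>6 R:4>2)
P1 drop E (B beats it: P:9>5 Q:10>9 R:4>0)
P2 drop R (P beats it: A:8>6 B:10>8 C:9>8)
P1 drop C (B beats it: P:9>2 Q:10>9)
P1→{A,B} P2→{P,Q}

Remaining: P1:{A,B} P2:{P,Q}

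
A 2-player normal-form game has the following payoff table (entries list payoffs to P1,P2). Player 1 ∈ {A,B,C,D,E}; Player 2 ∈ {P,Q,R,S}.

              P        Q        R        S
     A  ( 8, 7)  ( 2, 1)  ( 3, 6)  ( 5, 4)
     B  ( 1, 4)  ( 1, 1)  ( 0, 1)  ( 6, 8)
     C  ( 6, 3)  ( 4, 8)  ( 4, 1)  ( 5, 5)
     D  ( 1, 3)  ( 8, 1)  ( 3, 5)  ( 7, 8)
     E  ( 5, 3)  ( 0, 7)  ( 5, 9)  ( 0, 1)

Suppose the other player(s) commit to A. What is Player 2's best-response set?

BR_2 = {P}

u_2(P vs A) = 7
u_2(Q vs A) = 1
u_2(R vs A) = 6
u_2(S vs A) = 4
max payoff 7 at {P}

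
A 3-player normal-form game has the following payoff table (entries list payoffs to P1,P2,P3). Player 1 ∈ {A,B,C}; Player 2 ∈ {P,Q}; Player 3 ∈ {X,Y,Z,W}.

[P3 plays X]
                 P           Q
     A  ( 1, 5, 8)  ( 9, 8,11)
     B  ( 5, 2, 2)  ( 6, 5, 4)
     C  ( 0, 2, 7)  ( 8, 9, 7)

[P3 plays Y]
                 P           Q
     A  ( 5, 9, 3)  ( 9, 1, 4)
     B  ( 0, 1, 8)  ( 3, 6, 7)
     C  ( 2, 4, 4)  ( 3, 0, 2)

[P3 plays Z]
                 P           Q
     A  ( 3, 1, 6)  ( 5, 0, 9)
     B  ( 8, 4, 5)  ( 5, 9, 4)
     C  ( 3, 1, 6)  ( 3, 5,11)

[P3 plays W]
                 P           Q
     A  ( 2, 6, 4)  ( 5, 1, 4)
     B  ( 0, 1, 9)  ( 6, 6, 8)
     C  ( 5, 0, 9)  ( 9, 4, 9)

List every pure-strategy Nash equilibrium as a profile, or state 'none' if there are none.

PSNE = {(A,Q,X)}

(A,P,X): not NE [P1→B gives 5>1; P2→Q gives 8>5]
(A,P,Y): not NE [P3→X gives 8>3]
(A,P,Z): not NE [P1→B gives 8>3; P3→X gives 8>6]
(A,P,W): not NE [P1→C gives 5>2; P3→X gives 8>4]
(A,Q,X): NE
(A,Q,Y): not NE [P2→P gives 9>1; P3→X gives 11>4]
(A,Q,Z): not NE [P2→P gives 1>0; P3→X gives 11>9]
(A,Q,W): not NE [P1→C gives 9>5; P2→P gives 6>1; P3→X gives 11>4]
(B,P,X): not NE [P2→Q gives 5>2; P3→W gives 9>2]
(B,P,Y): not NE [P1→A gives 5>0; P2→Q gives 6>1; P3→W gives 9>8]
(B,P,Z): not NE [P2→Q gives 9>4; P3→W gives 9>5]
(B,P,W): not NE [P1→C gives 5>0; P2→Q gives 6>1]
(B,Q,X): not NE [P1→A gives 9>6; P3→W gives 8>4]
(B,Q,Y): not NE [P1→A gives 9>3; P3→W gives 8>7]
(B,Q,Z): not NE [P3→W gives 8>4]
(B,Q,W): not NE [P1→C gives 9>6]
(C,P,X): not NE [P1→B gives 5>0; P2→Q gives 9>2; P3→W gives 9>7]
(C,P,Y): not NE [P1→A gives 5>2; P3→W gives 9>4]
(C,P,Z): not NE [P1→B gives 8>3; P2→Q gives 5>1; P3→W gives 9>6]
(C,P,W): not NE [P2→Q gives 4>0]
(C,Q,X): not NE [P1→A gives 9>8; P3→Z gives 11>7]
(C,Q,Y): not NE [P1→A gives 9>3; P2→P gives 4>0; P3→Z gives 11>2]
(C,Q,Z): not NE [P1→B gives 5>3]
(C,Q,W): not NE [P3→Z gives 11>9]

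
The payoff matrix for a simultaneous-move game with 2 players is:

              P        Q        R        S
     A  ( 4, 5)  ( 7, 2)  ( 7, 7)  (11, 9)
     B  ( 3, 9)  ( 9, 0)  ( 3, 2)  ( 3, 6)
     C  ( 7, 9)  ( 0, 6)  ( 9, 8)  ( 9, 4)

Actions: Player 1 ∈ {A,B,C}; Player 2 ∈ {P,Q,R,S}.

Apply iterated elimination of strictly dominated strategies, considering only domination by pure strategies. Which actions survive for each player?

IESDS → P1:{A,C} P2:{P,R,S}

P2 drop Q (P beats it: A:5>2 B:9>0 C:9>6)
P1 drop B (A beats it: P:4>3 R:7>3 S:11>3)
P1→{A,C} P2→{P,R,S}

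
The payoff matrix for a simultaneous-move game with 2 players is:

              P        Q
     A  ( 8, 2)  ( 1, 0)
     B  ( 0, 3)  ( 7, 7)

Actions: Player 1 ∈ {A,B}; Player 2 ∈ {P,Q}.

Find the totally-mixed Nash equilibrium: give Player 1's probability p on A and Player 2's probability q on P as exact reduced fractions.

P1 indiff ⇒ q·8+(1-q)·1 = q·0+(1-q)·7 ⇒ q(8) = (1-q)(6) ⇒ q = 3/7
P2 indiff ⇒ p·2+(1-p)·3 = p·0+(1-p)·7 ⇒ p(2) = (1-p)(4) ⇒ p = 2/3

(p,q) = (2/3, 3/7)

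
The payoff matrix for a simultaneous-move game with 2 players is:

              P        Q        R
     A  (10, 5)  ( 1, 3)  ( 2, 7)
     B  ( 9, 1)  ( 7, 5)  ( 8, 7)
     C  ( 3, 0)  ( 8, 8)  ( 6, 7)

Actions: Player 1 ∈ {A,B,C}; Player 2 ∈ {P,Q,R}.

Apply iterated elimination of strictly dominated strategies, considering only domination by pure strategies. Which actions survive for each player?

P2 drop P (R beats it: A:7>5 B:7>1 C:7>0)
P1 drop A (B beats it: Q:7>1 R:8>2)
P1→{B,C} P2→{Q,R}

Remaining: P1:{B,C} P2:{Q,R}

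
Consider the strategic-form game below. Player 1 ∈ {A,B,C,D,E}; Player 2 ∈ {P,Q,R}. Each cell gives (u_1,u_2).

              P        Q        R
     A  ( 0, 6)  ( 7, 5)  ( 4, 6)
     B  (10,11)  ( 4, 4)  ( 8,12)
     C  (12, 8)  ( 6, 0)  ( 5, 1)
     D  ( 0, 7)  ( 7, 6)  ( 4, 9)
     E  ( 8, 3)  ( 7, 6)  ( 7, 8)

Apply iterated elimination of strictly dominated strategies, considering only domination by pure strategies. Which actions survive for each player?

P2 drop Q (R beats it: A:6>5 B:12>4 C:1>0 D:9>6 E:8>6)
P1 drop A (B beats it: P:10>0 R:8>4)
P1 drop D (B beats it: P:10>0 R:8>4)
P1 drop E (B beats it: P:10>8 R:8>7)
P1→{B,C} P2→{P,R}

IESDS → P1:{B,C} P2:{P,R}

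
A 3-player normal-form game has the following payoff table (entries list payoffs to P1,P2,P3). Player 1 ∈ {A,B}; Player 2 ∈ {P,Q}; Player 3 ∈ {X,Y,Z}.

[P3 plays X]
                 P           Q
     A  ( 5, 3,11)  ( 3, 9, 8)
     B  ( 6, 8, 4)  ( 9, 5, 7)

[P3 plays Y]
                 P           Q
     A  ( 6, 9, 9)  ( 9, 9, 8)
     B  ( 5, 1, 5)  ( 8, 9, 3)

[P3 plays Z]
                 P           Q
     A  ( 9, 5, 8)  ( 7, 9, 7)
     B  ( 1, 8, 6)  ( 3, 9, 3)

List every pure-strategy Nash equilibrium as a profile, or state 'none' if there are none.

PSNE = {(A,Q,Y)}

(A,P,X): not NE [P1→B gives 6>5; P2→Q gives 9>3]
(A,P,Y): not NE [P3→X gives 11>9]
(A,P,Z): not NE [P2→Q gives 9>5; P3→X gives 11>8]
(A,Q,X): not NE [P1→B gives 9>3]
(A,Q,Y): NE
(A,Q,Z): not NE [P3→Y gives 8>7]
(B,P,X): not NE [P3→Z gives 6>4]
(B,P,Y): not NE [P1→A gives 6>5; P2→Q gives 9>1; P3→Z gives 6>5]
(B,P,Z): not NE [P1→A gives 9>1; P2→Q gives 9>8]
(B,Q,X): not NE [P2→P gives 8>5]
(B,Q,Y): not NE [P1→A gives 9>8; P3→X gives 7>3]
(B,Q,Z): not NE [P1→A gives 7>3; P3→X gives 7>3]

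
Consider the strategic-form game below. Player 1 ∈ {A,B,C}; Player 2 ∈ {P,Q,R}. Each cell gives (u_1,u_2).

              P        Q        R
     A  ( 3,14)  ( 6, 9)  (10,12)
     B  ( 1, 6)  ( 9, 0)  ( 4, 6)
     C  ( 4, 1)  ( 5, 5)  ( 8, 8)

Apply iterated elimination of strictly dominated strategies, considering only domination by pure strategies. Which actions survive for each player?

IESDS → P1:{A,C} P2:{P,R}

P2 drop Q (R beats it: A:12>9 B:6>0 C:8>5)
P1 drop B (A beats it: P:3>1 R:10>4)
P1→{A,C} P2→{P,R}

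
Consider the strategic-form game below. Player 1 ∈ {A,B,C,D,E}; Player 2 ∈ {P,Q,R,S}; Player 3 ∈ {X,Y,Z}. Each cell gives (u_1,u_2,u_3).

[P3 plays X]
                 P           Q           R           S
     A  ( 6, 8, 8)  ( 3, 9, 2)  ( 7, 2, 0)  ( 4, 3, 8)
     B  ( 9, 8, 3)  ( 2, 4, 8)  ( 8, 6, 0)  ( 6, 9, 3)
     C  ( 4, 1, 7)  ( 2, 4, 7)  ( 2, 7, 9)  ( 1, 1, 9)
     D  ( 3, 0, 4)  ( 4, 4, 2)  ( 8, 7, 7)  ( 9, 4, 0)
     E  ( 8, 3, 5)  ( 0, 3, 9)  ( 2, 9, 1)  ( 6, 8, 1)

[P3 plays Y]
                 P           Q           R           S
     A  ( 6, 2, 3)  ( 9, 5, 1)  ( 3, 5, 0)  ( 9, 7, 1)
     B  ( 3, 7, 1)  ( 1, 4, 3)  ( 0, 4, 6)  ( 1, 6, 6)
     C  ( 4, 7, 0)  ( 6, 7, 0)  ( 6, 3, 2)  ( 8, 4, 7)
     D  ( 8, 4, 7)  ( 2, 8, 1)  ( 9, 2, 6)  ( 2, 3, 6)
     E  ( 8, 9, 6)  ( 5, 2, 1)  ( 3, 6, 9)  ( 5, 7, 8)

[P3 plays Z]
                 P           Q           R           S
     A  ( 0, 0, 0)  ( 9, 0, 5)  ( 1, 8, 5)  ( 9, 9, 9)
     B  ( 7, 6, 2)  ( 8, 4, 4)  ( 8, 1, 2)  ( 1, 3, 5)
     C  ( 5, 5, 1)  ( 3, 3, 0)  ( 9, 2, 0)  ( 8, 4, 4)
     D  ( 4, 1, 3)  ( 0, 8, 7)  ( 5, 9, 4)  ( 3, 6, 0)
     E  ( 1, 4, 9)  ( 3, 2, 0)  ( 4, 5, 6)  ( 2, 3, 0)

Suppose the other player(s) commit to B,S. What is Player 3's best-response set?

u_3(X vs B,S) = 3
u_3(Y vs B,S) = 6
u_3(Z vs B,S) = 5
max payoff 6 at {Y}

argmax u_3 = {Y}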